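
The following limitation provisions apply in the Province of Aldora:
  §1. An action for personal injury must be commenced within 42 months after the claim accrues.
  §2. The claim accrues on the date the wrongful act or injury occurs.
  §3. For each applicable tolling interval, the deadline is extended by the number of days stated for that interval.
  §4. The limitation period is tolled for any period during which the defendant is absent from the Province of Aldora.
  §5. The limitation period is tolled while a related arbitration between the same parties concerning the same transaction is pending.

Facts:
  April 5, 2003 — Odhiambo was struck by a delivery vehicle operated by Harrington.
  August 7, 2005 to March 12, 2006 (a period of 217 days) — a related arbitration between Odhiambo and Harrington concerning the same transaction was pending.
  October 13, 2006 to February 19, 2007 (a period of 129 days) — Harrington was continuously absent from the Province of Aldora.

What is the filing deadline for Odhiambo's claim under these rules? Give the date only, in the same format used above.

The claim accrued on April 5, 2003, when the wrongful act occurred.
42 months from April 5, 2003 is October 5, 2006.
The period was tolled for 217 days by the pending related arbitration (August 7, 2005 to March 12, 2006), pushing the deadline to May 10, 2007.
The defendant's absence from the jurisdiction from October 13, 2006 to February 19, 2007 tolled the period for 129 days, extending the deadline to September 16, 2007.

September 16, 2007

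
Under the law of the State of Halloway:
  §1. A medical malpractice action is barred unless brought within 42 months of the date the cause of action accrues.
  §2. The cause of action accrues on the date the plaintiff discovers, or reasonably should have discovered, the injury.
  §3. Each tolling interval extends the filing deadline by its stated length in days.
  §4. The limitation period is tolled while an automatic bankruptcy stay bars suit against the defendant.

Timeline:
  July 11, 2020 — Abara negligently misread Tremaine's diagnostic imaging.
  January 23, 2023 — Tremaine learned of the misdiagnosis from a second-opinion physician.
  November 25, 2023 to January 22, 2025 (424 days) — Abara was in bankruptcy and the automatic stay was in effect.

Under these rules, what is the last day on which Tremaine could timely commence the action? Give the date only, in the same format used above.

Under the discovery rule, the claim accrued on January 23, 2023, when Tremaine discovered the injury — not on the July 11, 2020 date of the underlying act.
42 months from January 23, 2023 is July 23, 2026.
Because the automatic bankruptcy stay ran from November 25, 2023 to January 22, 2025, the deadline is extended by 424 days to September 20, 2027.

September 20, 2027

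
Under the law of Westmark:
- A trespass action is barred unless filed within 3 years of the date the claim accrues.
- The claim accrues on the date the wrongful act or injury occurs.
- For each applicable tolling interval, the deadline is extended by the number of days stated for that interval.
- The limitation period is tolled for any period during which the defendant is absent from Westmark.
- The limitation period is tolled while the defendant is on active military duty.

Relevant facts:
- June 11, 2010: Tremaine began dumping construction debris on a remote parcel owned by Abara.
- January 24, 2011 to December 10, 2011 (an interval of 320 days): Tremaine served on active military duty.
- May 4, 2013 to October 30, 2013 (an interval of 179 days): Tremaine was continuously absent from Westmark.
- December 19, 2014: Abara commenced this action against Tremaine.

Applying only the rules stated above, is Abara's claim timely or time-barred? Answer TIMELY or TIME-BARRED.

TIME-BARRED

The claim accrued on June 11, 2010, the date of the act.
Adding the 3 years base period to June 11, 2010 gives a deadline of June 11, 2013, before any tolling.
Because the defendant's active military service ran from January 24, 2011 to December 10, 2011, the deadline is extended by 320 days to April 27, 2014.
Because the defendant's absence from the jurisdiction ran from May 4, 2013 to October 30, 2013, the deadline is extended by 179 days to October 23, 2014.
Filing on December 19, 2014 missed the October 23, 2014 deadline — the action is time-barred.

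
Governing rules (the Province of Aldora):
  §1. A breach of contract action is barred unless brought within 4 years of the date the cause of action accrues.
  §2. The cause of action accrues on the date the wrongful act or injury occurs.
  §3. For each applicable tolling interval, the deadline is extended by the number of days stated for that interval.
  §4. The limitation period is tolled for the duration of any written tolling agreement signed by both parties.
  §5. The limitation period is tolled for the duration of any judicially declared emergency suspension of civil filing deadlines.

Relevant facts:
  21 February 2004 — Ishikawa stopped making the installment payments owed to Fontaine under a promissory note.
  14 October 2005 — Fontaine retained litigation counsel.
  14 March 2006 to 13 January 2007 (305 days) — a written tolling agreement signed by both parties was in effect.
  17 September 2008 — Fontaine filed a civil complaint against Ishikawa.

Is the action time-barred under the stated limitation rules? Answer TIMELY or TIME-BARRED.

TIMELY

The claim accrued on 21 February 2004, when the wrongful act occurred.
The untolled deadline — 4 years after 21 February 2004 — is 21 February 2008.
The written tolling agreement from 14 March 2006 to 13 January 2007 tolled the period for 305 days, extending the deadline to 22 December 2008.
None of the other events listed affects the running of the period under the stated rules.
Fontaine filed on 17 September 2008, before the 22 December 2008 deadline, so the action is timely.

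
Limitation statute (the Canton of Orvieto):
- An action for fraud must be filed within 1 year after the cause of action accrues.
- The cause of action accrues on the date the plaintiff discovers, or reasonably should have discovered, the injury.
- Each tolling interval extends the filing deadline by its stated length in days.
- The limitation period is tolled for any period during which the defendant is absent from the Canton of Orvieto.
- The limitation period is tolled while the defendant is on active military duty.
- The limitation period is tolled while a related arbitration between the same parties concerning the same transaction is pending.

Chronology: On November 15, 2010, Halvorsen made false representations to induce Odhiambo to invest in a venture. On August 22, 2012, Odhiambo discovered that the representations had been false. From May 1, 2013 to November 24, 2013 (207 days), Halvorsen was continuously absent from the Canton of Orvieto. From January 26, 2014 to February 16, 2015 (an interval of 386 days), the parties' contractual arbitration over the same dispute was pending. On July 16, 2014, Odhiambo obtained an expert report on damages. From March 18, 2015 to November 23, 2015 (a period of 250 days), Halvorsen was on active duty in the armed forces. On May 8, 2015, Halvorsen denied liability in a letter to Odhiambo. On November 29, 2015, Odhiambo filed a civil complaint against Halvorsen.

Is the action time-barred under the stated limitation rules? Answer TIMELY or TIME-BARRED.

Accrual is tied to discovery, so the period began on August 22, 2012 rather than on November 15, 2010 when the act occurred.
Adding the 1 year base period to August 22, 2012 gives a deadline of August 22, 2013, before any tolling.
The defendant's absence from the jurisdiction from May 1, 2013 to November 24, 2013 tolled the period for 207 days, extending the deadline to March 17, 2014.
The period was tolled for 386 days by the pending related arbitration (January 26, 2014 to February 16, 2015), pushing the deadline to April 7, 2015.
The period was tolled for 250 days by the defendant's active military service (March 18, 2015 to November 23, 2015), pushing the deadline to December 13, 2015.
The other events in the timeline have no effect on the limitation period under the stated rules.
Filing on November 29, 2015 beat the December 13, 2015 deadline — the action is timely.

TIMELY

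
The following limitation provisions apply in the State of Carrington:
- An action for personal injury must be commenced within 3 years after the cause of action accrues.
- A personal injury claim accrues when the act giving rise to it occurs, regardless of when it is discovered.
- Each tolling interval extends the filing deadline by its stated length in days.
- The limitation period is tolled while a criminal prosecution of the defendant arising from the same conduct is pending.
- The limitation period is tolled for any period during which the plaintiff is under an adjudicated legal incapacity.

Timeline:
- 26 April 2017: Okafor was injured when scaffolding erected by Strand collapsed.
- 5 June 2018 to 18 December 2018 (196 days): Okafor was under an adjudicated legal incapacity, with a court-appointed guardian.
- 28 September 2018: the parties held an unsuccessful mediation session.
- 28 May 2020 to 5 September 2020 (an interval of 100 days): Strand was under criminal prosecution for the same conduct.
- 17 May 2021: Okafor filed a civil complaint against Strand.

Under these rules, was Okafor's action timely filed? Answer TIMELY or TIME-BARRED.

TIME-BARRED

The cause of action accrued on 26 April 2017, the date of the act.
3 years from 26 April 2017 is 26 April 2020.
Because the plaintiff's legal incapacity ran from 5 June 2018 to 18 December 2018, the deadline is extended by 196 days to 8 November 2020.
The pending criminal prosecution from 28 May 2020 to 5 September 2020 tolled the period for 100 days, extending the deadline to 16 February 2021.
The other events in the timeline have no effect on the limitation period under the stated rules.
Okafor filed on 17 May 2021, after the 16 February 2021 deadline, so the action is time-barred.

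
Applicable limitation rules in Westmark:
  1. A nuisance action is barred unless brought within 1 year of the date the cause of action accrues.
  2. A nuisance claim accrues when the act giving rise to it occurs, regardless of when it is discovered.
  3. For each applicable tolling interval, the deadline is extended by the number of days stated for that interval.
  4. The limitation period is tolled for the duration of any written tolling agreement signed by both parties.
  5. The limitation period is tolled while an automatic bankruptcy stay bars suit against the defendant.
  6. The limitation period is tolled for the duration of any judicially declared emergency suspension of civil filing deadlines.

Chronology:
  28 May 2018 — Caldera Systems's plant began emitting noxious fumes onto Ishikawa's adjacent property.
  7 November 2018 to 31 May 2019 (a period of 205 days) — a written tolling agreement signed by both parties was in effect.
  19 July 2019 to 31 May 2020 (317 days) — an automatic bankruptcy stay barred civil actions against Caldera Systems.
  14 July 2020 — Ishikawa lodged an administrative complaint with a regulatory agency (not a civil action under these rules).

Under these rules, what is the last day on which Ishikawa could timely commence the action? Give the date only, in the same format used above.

31 October 2020

The limitation period began to run on 28 May 2018.
1 year from 28 May 2018 is 28 May 2019.
Because the written tolling agreement ran from 7 November 2018 to 31 May 2019, the deadline is extended by 205 days to 19 December 2019.
The automatic bankruptcy stay from 19 July 2019 to 31 May 2020 tolled the period for 317 days, extending the deadline to 31 October 2020.
None of the other events listed affects the running of the period under the stated rules.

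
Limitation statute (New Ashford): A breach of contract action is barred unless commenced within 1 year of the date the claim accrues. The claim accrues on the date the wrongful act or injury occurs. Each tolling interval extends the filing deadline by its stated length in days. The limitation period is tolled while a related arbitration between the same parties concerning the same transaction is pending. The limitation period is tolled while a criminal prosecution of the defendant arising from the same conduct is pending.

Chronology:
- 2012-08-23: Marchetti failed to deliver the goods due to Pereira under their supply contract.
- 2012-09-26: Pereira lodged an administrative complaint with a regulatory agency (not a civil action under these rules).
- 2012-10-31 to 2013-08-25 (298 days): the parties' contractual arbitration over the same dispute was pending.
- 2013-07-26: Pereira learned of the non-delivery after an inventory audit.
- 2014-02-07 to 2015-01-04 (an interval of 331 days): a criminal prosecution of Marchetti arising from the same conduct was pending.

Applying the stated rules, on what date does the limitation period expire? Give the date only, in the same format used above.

2015-05-14

Accrual is governed by the date of the act, so the period began to run on 2012-08-23; the later discovery on 2013-07-26 is irrelevant under the stated rule.
Adding the 1 year base period to 2012-08-23 gives a deadline of 2013-08-23, before any tolling.
The period was tolled for 298 days by the pending related arbitration (2012-10-31 to 2013-08-25), pushing the deadline to 2014-06-17.
Because the pending criminal prosecution ran from 2014-02-07 to 2015-01-04, the deadline is extended by 331 days to 2015-05-14.
Nothing else in the chronology tolls or restarts the period.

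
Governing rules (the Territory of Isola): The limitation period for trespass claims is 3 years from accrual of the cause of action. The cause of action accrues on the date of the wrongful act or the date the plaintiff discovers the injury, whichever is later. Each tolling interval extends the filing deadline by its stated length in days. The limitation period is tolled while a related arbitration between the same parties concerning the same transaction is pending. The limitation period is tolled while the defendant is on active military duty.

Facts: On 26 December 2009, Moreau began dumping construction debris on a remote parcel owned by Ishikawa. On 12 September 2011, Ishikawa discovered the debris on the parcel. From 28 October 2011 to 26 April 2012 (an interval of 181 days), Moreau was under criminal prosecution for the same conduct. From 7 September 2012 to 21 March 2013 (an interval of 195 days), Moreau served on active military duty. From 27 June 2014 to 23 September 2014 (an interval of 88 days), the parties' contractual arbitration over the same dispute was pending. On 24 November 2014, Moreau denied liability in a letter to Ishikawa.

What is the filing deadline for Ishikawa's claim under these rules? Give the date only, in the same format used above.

22 June 2015

Taking the later of the act (26 December 2009) and discovery (12 September 2011), the claim accrued on 12 September 2011.
Adding the 3 years base period to 12 September 2011 gives a deadline of 12 September 2014, before any tolling.
The defendant's active military service from 7 September 2012 to 21 March 2013 tolled the period for 195 days, extending the deadline to 26 March 2015.
The period was tolled for 88 days by the pending related arbitration (27 June 2014 to 23 September 2014), pushing the deadline to 22 June 2015.
Although a criminal prosecution ran from 28 October 2011 to 26 April 2012, the stated rules do not make that a tolling event, so it is disregarded.
The other events in the timeline have no effect on the limitation period under the stated rules.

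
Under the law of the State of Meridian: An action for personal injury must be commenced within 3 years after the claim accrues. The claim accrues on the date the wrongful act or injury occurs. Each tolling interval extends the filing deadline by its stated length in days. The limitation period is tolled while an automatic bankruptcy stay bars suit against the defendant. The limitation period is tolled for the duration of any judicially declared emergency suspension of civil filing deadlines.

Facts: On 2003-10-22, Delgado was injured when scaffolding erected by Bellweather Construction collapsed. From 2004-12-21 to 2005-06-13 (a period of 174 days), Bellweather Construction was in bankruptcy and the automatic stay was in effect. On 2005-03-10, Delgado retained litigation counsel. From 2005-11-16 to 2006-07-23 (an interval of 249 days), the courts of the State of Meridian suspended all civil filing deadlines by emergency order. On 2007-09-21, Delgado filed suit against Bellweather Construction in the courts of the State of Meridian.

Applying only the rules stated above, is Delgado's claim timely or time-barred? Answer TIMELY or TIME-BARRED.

The limitation period began to run on 2003-10-22.
The untolled deadline — 3 years after 2003-10-22 — is 2006-10-22.
The automatic bankruptcy stay from 2004-12-21 to 2005-06-13 tolled the period for 174 days, extending the deadline to 2007-04-14.
Because the emergency suspension of filing deadlines ran from 2005-11-16 to 2006-07-23, the deadline is extended by 249 days to 2007-12-19.
The other events in the timeline have no effect on the limitation period under the stated rules.
Delgado filed on 2007-09-21, before the 2007-12-19 deadline, so the action is timely.

TIMELY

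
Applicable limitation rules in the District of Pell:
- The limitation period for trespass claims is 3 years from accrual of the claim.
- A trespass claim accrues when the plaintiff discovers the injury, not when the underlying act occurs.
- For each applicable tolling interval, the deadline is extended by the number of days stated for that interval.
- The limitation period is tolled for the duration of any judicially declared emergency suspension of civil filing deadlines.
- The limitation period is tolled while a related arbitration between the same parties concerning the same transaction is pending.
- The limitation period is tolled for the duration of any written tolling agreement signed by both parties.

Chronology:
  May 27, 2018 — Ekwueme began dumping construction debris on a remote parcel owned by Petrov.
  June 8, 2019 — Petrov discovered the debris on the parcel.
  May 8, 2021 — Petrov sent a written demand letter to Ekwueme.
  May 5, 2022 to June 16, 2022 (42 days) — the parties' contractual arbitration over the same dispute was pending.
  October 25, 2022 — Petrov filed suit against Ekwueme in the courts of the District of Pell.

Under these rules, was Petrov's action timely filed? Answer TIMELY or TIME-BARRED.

The claim did not accrue until Petrov discovered the injury on June 8, 2019; the May 27, 2018 act date does not start the clock under the stated rule.
The untolled deadline — 3 years after June 8, 2019 — is June 8, 2022.
Because the pending related arbitration ran from May 5, 2022 to June 16, 2022, the deadline is extended by 42 days to July 20, 2022.
None of the other events listed affects the running of the period under the stated rules.
The October 25, 2022 filing falls after the July 20, 2022 deadline; the claim is time-barred.

TIME-BARRED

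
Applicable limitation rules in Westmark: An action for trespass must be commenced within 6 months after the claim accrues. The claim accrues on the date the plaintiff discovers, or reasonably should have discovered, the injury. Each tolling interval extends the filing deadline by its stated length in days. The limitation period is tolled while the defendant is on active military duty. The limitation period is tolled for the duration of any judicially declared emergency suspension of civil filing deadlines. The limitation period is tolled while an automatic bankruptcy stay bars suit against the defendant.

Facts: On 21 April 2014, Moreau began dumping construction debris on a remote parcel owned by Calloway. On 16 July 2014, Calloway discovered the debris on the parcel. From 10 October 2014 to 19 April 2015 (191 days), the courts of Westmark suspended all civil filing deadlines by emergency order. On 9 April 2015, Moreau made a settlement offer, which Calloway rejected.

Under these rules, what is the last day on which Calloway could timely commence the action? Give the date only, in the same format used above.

Accrual is tied to discovery, so the period began on 16 July 2014 rather than on 21 April 2014 when the act occurred.
6 months from 16 July 2014 is 16 January 2015.
Because the emergency suspension of filing deadlines ran from 10 October 2014 to 19 April 2015, the deadline is extended by 191 days to 26 July 2015.
Nothing else in the chronology tolls or restarts the period.

26 July 2015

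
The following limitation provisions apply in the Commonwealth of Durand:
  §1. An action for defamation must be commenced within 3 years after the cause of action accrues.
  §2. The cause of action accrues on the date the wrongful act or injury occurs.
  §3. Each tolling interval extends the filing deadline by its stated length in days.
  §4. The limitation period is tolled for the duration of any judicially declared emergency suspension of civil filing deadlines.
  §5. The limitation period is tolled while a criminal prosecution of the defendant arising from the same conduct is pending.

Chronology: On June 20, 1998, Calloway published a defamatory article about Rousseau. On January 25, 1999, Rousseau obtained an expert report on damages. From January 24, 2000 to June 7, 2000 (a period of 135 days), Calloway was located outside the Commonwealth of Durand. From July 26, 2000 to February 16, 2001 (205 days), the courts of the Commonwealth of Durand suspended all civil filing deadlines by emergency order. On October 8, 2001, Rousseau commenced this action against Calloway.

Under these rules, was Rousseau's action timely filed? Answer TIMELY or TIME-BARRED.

The claim accrued on June 20, 1998, when the wrongful act occurred.
3 years from June 20, 1998 is June 20, 2001.
The period was tolled for 205 days by the emergency suspension of filing deadlines (July 26, 2000 to February 16, 2001), pushing the deadline to January 11, 2002.
No stated provision tolls the period for the defendant's absence, so the interval from January 24, 2000 to June 7, 2000 has no effect on the deadline.
Nothing else in the chronology tolls or restarts the period.
Filing on October 8, 2001 beat the January 11, 2002 deadline — the action is timely.

TIMELY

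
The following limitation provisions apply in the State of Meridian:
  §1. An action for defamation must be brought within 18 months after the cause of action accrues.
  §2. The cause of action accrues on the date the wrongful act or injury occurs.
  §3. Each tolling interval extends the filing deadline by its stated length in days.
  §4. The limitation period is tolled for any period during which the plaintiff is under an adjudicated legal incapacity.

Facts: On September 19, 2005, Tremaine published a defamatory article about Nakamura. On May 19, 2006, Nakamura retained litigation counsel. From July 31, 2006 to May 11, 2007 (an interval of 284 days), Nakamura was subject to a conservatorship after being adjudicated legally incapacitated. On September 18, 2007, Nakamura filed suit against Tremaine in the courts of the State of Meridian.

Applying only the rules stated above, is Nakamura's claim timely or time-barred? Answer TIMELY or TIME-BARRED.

TIMELY

The claim accrued on September 19, 2005, when the wrongful act occurred.
The untolled deadline — 18 months after September 19, 2005 — is March 19, 2007.
The plaintiff's legal incapacity from July 31, 2006 to May 11, 2007 tolled the period for 284 days, extending the deadline to December 28, 2007.
None of the other events listed affects the running of the period under the stated rules.
The September 18, 2007 filing precedes the December 28, 2007 deadline; the claim is timely.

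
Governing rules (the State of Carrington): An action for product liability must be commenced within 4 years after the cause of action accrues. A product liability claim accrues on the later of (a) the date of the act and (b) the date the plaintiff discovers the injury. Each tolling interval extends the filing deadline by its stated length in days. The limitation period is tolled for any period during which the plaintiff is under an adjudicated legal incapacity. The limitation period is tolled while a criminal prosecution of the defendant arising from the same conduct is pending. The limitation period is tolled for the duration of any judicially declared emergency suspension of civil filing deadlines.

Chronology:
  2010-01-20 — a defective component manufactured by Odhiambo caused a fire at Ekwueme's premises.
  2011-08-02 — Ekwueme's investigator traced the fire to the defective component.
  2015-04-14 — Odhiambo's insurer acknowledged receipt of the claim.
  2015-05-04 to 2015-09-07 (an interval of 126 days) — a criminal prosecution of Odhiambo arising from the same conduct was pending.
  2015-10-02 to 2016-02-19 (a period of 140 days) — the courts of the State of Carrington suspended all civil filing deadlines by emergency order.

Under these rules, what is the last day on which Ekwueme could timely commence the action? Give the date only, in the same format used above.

2016-04-24

The claim accrued on 2011-08-02 — the later of the 2010-01-20 act and the 2011-08-02 discovery.
4 years from 2011-08-02 is 2015-08-02.
The period was tolled for 126 days by the pending criminal prosecution (2015-05-04 to 2015-09-07), pushing the deadline to 2015-12-06.
The emergency suspension of filing deadlines from 2015-10-02 to 2016-02-19 tolled the period for 140 days, extending the deadline to 2016-04-24.
The other events in the timeline have no effect on the limitation period under the stated rules.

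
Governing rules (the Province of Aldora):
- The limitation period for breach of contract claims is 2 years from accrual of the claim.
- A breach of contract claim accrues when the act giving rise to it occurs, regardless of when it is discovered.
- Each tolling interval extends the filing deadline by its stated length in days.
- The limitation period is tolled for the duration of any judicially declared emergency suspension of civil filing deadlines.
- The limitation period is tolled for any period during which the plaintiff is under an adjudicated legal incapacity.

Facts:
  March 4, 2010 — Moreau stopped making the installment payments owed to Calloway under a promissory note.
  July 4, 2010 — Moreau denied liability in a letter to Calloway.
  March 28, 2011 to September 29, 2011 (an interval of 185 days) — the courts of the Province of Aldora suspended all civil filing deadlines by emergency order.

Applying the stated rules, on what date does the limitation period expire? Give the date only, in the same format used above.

The limitation period began to run on March 4, 2010.
Adding the 2 years base period to March 4, 2010 gives a deadline of March 4, 2012, before any tolling.
Because the emergency suspension of filing deadlines ran from March 28, 2011 to September 29, 2011, the deadline is extended by 185 days to September 5, 2012.
The other events in the timeline have no effect on the limitation period under the stated rules.

September 5, 2012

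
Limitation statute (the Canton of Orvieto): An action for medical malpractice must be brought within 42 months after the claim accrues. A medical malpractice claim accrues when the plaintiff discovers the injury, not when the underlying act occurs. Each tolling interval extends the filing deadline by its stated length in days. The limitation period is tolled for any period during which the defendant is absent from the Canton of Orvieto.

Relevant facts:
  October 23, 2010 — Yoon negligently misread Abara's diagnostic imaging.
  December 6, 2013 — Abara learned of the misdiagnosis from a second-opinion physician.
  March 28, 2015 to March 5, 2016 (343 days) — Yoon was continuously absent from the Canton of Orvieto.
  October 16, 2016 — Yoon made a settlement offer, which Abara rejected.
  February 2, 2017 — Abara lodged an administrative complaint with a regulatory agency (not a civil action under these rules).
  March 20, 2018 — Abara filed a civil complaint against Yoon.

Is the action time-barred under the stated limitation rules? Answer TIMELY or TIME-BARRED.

Under the discovery rule, the claim accrued on December 6, 2013, when Abara discovered the injury — not on the October 23, 2010 date of the underlying act.
The untolled deadline — 42 months after December 6, 2013 — is June 6, 2017.
The period was tolled for 343 days by the defendant's absence from the jurisdiction (March 28, 2015 to March 5, 2016), pushing the deadline to May 15, 2018.
None of the other events listed affects the running of the period under the stated rules.
Filing on March 20, 2018 beat the May 15, 2018 deadline — the action is timely.

TIMELY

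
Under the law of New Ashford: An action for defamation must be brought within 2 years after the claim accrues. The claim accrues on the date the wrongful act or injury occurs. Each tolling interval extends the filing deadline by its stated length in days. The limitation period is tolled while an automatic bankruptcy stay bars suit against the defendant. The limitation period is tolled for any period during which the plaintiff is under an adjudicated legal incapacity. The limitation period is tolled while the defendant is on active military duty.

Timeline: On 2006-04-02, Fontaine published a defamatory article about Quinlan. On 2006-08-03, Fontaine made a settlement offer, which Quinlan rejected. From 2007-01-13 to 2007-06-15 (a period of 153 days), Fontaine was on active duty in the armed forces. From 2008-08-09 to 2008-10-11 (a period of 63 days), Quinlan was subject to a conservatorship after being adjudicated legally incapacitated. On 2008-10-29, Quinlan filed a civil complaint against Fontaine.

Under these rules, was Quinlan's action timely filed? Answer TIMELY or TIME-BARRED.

TIMELY

The claim accrued on 2006-04-02, when the wrongful act occurred.
Adding the 2 years base period to 2006-04-02 gives a deadline of 2008-04-02, before any tolling.
The period was tolled for 153 days by the defendant's active military service (2007-01-13 to 2007-06-15), pushing the deadline to 2008-09-02.
The period was tolled for 63 days by the plaintiff's legal incapacity (2008-08-09 to 2008-10-11), pushing the deadline to 2008-11-04.
None of the other events listed affects the running of the period under the stated rules.
Filing on 2008-10-29 beat the 2008-11-04 deadline — the action is timely.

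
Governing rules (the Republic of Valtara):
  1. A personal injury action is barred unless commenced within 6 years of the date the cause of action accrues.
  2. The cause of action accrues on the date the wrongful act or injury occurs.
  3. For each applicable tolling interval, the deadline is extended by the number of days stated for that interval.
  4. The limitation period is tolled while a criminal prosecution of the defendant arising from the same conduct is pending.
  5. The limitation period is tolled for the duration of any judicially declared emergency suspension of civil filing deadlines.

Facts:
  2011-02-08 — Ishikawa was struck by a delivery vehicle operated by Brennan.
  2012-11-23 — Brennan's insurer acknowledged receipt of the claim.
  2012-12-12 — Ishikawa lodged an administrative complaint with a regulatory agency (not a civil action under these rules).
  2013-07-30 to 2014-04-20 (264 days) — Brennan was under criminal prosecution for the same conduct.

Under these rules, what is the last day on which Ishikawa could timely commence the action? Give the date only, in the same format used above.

2017-10-30

The limitation period began to run on 2011-02-08.
Adding the 6 years base period to 2011-02-08 gives a deadline of 2017-02-08, before any tolling.
The pending criminal prosecution from 2013-07-30 to 2014-04-20 tolled the period for 264 days, extending the deadline to 2017-10-30.
The other events in the timeline have no effect on the limitation period under the stated rules.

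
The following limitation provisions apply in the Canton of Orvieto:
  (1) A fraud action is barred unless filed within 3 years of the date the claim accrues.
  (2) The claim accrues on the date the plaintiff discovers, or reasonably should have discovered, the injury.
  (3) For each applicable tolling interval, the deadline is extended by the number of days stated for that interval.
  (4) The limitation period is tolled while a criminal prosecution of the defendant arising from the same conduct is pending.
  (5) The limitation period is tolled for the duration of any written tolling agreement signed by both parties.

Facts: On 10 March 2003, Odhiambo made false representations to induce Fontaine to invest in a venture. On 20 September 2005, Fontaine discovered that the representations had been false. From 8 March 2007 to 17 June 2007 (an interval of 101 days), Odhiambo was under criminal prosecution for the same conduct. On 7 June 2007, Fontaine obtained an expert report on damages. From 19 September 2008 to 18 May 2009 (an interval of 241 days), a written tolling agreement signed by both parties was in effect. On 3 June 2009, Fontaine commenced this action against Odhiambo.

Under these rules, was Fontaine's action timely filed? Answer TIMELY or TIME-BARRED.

Under the discovery rule, the claim accrued on 20 September 2005, when Fontaine discovered the injury — not on the 10 March 2003 date of the underlying act.
The untolled deadline — 3 years after 20 September 2005 — is 20 September 2008.
Because the pending criminal prosecution ran from 8 March 2007 to 17 June 2007, the deadline is extended by 101 days to 30 December 2008.
The period was tolled for 241 days by the written tolling agreement (19 September 2008 to 18 May 2009), pushing the deadline to 28 August 2009.
Nothing else in the chronology tolls or restarts the period.
The 3 June 2009 filing precedes the 28 August 2009 deadline; the claim is timely.

TIMELY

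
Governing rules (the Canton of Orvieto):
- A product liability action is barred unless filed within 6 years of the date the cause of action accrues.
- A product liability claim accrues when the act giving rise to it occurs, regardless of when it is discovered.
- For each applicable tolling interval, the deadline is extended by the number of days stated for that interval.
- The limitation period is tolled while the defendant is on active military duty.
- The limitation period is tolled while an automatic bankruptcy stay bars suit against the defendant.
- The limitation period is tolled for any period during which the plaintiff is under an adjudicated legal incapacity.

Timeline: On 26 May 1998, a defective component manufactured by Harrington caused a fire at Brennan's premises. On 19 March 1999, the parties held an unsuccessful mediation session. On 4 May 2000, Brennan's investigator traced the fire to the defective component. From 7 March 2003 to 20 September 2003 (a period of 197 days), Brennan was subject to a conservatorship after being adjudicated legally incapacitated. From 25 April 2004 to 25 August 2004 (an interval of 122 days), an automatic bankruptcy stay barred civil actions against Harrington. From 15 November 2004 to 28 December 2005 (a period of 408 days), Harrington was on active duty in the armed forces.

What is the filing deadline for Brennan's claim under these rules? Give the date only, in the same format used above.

23 May 2006

Because the rule ties accrual to occurrence, the claim accrued on 26 May 1998, not on the 4 May 2000 discovery date.
6 years from 26 May 1998 is 26 May 2004.
The period was tolled for 197 days by the plaintiff's legal incapacity (7 March 2003 to 20 September 2003), pushing the deadline to 9 December 2004.
The automatic bankruptcy stay from 25 April 2004 to 25 August 2004 tolled the period for 122 days, extending the deadline to 10 April 2005.
The period was tolled for 408 days by the defendant's active military service (15 November 2004 to 28 December 2005), pushing the deadline to 23 May 2006.
Nothing else in the chronology tolls or restarts the period.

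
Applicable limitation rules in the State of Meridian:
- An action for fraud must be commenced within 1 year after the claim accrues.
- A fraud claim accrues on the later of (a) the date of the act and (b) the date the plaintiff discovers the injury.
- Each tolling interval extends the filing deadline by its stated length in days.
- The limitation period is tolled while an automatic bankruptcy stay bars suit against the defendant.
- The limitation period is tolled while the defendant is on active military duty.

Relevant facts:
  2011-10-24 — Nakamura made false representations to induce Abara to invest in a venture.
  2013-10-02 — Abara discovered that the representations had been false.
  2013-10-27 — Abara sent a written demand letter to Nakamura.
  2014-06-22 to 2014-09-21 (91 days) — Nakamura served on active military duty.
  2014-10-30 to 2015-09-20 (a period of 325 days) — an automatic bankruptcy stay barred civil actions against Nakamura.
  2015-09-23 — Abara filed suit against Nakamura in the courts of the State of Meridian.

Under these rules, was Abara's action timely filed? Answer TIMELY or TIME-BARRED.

Taking the later of the act (2011-10-24) and discovery (2013-10-02), the claim accrued on 2013-10-02.
The untolled deadline — 1 year after 2013-10-02 — is 2014-10-02.
Because the defendant's active military service ran from 2014-06-22 to 2014-09-21, the deadline is extended by 91 days to 2015-01-01.
The period was tolled for 325 days by the automatic bankruptcy stay (2014-10-30 to 2015-09-20), pushing the deadline to 2015-11-22.
Nothing else in the chronology tolls or restarts the period.
Abara filed on 2015-09-23, before the 2015-11-22 deadline, so the action is timely.

TIMELY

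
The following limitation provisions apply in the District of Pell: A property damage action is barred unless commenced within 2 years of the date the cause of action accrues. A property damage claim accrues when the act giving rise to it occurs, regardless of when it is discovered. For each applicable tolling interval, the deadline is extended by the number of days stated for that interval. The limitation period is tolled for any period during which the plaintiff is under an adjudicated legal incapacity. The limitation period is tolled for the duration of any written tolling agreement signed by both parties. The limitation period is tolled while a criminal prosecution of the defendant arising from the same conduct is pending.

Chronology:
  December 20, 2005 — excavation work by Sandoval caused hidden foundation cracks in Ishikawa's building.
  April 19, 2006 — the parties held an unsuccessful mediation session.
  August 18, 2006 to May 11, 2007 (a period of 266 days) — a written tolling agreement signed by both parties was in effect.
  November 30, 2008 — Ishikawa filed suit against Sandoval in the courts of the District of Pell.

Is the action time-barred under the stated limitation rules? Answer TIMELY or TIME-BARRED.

TIME-BARRED

The limitation period began to run on December 20, 2005.
Adding the 2 years base period to December 20, 2005 gives a deadline of December 20, 2007, before any tolling.
Because the written tolling agreement ran from August 18, 2006 to May 11, 2007, the deadline is extended by 266 days to September 11, 2008.
Nothing else in the chronology tolls or restarts the period.
Filing on November 30, 2008 missed the September 11, 2008 deadline — the action is time-barred.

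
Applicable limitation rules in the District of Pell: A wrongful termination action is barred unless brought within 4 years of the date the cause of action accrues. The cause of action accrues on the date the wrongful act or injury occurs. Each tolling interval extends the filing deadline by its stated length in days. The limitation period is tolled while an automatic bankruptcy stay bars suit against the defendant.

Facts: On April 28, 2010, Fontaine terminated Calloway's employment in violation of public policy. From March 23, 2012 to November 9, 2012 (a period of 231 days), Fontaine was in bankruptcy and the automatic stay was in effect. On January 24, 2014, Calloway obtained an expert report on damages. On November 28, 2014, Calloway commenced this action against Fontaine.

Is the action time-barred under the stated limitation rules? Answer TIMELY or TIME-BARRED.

TIMELY

The limitation period began to run on April 28, 2010.
Adding the 4 years base period to April 28, 2010 gives a deadline of April 28, 2014, before any tolling.
Because the automatic bankruptcy stay ran from March 23, 2012 to November 9, 2012, the deadline is extended by 231 days to December 15, 2014.
Nothing else in the chronology tolls or restarts the period.
Calloway filed on November 28, 2014, before the December 15, 2014 deadline, so the action is timely.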